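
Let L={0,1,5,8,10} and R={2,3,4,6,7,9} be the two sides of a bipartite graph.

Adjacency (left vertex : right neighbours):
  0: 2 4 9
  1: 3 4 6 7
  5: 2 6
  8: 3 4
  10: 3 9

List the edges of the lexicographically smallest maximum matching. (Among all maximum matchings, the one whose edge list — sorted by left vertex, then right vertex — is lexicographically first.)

|M| = 5 (so the lex-smallest maximum matching has 5 edges)
process left vertices in ascending order; for each, take the smallest-labelled available neighbour that still permits 5 edges overall, or leave it unmatched if none does
lex-smallest matching: {0-2, 1-3, 5-6, 8-4, 10-9}

Lex-smallest maximum matching: {(0,2), (1,3), (5,6), (8,4), (10,9)}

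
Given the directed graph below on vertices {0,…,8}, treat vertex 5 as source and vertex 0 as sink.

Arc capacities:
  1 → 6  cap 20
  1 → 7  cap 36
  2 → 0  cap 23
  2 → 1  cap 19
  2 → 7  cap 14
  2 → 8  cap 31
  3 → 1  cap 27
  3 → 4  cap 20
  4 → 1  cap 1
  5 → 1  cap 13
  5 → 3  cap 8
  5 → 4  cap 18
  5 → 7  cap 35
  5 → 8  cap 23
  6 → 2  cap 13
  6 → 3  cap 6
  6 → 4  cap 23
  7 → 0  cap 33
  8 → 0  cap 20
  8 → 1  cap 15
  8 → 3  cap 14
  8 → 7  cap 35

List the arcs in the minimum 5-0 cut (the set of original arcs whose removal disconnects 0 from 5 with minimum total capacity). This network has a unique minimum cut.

augment #1: 5→7→0 push 33
augment #2: 5→8→0 push 20
augment #3: 5→1→6→2→0 push 13
max flow = 66; residual-reachable set from 5 gives S-side
cut edges (S→T): {(6,2), (7,0), (8,0)} total cap 66

Min-cut arcs: {(6,2), (7,0), (8,0)} (total capacity 66)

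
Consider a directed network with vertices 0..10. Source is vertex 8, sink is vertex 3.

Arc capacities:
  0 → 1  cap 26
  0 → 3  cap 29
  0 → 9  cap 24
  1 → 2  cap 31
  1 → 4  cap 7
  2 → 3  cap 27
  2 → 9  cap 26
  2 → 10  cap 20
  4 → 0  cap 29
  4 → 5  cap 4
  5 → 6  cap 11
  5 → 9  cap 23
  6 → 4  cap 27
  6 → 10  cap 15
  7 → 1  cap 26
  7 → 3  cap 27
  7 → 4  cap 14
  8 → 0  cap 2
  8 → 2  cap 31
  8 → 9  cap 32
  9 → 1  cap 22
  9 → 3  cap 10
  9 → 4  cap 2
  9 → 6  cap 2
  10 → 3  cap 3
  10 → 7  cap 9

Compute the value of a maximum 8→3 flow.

Maximum flow value: 62

augment #1: 8→0→3 bottleneck 2, total now 2
augment #2: 8→2→3 bottleneck 27, total now 29
augment #3: 8→9→3 bottleneck 10, total now 39
augment #4: 8→2→10→3 bottleneck 3, total now 42
augment #5: 8→2→10→7→3 bottleneck 1, total now 43
augment #6: 8→9→4→0→3 bottleneck 2, total now 45
augment #7: 8→9→1→4→0→3 bottleneck 7, total now 52
augment #8: 8→9→6→4→0→3 bottleneck 2, total now 54
augment #9: 8→9→1→2→10→7→3 bottleneck 8, total now 62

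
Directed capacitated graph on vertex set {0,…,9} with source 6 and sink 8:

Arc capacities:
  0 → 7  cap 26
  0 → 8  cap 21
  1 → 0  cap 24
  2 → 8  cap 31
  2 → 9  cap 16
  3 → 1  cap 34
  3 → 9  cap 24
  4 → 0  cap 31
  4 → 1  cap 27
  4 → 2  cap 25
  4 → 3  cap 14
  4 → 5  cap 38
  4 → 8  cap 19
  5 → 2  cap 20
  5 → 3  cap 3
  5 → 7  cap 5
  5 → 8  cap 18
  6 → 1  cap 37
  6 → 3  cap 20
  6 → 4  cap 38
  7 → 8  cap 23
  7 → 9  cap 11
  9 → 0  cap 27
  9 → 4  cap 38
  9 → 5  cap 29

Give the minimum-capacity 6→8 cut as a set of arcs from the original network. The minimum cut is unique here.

Min-cut arcs: {(1,0), (6,3), (6,4)} (total capacity 82)

augment #1: 6→4→8 push 19
augment #2: 6→1→0→8 push 21
augment #3: 6→4→2→8 push 19
augment #4: 6→1→0→7→8 push 3
augment #5: 6→3→9→5→8 push 18
augment #6: 6→3→9→0→7→8 push 2
max flow = 82; residual-reachable set from 6 gives S-side
cut edges (S→T): {(1,0), (6,3), (6,4)} total cap 82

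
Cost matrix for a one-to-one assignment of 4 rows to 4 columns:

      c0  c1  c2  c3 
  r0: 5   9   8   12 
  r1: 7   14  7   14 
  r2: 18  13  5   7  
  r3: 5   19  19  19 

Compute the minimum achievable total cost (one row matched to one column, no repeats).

optimal assignment: row0→col1 (cost 9), row1→col2 (cost 7), row2→col3 (cost 7), row3→col0 (cost 5)
total = 9 + 7 + 7 + 5 = 28

Minimum assignment cost: 28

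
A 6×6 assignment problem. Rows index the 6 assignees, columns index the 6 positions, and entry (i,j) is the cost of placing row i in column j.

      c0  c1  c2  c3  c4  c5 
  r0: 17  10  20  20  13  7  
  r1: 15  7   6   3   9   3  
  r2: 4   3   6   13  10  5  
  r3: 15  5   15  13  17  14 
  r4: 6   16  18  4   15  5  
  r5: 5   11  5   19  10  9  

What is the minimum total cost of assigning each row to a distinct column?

one of 2 optimal assignments: row0→col4 (cost 13), row1→col5 (cost 3), row2→col0 (cost 4), row3→col1 (cost 5), row4→col3 (cost 4), row5→col2 (cost 5)
total = 13 + 3 + 4 + 5 + 4 + 5 = 34

Minimum assignment cost: 34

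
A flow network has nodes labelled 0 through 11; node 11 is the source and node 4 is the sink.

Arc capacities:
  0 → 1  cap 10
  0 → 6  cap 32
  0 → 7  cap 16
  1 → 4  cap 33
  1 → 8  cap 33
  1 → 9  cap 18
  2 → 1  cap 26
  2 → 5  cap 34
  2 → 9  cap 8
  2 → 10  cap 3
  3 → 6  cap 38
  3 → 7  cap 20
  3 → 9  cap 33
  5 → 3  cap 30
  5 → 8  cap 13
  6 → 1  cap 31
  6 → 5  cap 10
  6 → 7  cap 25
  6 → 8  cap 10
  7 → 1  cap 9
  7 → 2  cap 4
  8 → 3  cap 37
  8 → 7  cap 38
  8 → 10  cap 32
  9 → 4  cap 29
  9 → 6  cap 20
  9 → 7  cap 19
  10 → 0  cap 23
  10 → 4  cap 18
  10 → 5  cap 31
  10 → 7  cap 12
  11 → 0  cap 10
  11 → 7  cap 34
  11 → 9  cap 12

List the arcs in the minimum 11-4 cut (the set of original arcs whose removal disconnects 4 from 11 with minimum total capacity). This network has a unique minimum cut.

augment #1: 11→9→4 push 12
augment #2: 11→0→1→4 push 10
augment #3: 11→7→1→4 push 9
augment #4: 11→7→2→1→4 push 4
max flow = 35; residual-reachable set from 11 gives S-side
cut edges (S→T): {(7,1), (7,2), (11,0), (11,9)} total cap 35

Min-cut arcs: {(7,1), (7,2), (11,0), (11,9)} (total capacity 35)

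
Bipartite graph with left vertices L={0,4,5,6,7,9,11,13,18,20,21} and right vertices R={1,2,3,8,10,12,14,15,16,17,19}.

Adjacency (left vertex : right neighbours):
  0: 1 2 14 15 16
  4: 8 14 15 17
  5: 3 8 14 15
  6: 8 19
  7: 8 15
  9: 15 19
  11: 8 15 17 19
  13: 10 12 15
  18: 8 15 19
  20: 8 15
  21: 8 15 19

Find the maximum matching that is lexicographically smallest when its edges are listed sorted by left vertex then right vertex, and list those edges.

|M| = 8 (so the lex-smallest maximum matching has 8 edges)
process left vertices in ascending order; for each, take the smallest-labelled available neighbour that still permits 8 edges overall, or leave it unmatched if none does
lex-smallest matching: {0-1, 4-14, 5-3, 6-8, 7-15, 9-19, 11-17, 13-10}

Lex-smallest maximum matching: {(0,1), (4,14), (5,3), (6,8), (7,15), (9,19), (11,17), (13,10)}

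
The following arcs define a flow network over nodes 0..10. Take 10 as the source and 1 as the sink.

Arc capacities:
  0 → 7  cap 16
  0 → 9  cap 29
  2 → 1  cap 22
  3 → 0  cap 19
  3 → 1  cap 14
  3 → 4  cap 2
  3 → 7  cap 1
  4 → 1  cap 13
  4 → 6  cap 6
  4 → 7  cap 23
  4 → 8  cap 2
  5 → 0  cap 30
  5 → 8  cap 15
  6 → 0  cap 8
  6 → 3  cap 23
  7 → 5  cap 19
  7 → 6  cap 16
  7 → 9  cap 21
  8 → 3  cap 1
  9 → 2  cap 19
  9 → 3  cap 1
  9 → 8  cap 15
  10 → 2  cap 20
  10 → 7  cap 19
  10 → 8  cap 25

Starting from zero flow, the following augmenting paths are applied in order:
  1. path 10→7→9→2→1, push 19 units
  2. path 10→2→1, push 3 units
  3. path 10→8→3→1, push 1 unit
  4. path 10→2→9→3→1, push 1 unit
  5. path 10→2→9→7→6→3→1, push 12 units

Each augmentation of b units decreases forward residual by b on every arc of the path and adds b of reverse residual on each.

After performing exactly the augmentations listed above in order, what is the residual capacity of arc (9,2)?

Residual capacity of (9,2): 13

after path 1 (10→7→9→2→1, push 19): res(9,2)=0
after path 2 (10→2→1, push 3): res(9,2)=0
after path 3 (10→8→3→1, push 1): res(9,2)=0
after path 4 (10→2→9→3→1, push 1): res(9,2)=1
after path 5 (10→2→9→7→6→3→1, push 12): res(9,2)=13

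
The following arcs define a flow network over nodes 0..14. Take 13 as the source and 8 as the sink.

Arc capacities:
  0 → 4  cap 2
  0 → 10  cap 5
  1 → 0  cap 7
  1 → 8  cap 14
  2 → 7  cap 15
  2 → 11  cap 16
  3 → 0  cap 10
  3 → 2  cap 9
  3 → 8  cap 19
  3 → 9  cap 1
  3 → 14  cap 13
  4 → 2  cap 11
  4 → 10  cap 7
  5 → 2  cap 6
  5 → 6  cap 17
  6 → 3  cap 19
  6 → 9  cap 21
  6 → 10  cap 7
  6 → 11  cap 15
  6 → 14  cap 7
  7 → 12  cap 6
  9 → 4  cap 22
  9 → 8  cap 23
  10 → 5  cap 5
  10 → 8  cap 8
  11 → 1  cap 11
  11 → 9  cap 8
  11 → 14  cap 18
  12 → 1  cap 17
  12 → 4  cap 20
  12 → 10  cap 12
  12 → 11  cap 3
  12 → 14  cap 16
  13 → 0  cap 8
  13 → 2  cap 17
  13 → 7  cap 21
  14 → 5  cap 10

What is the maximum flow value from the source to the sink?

Maximum flow value: 29

augment #1: 13→0→10→8 bottleneck 5, total now 5
augment #2: 13→0→4→10→8 bottleneck 2, total now 7
augment #3: 13→2→11→1→8 bottleneck 11, total now 18
augment #4: 13→2→11→9→8 bottleneck 5, total now 23
augment #5: 13→7→12→1→8 bottleneck 3, total now 26
augment #6: 13→7→12→10→8 bottleneck 1, total now 27
augment #7: 13→7→12→11→9→8 bottleneck 2, total now 29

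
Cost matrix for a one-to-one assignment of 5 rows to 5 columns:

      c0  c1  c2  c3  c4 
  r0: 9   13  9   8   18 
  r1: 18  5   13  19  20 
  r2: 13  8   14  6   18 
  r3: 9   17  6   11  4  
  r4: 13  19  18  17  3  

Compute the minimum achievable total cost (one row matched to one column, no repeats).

Minimum assignment cost: 29

optimal assignment: row0→col0 (cost 9), row1→col1 (cost 5), row2→col3 (cost 6), row3→col2 (cost 6), row4→col4 (cost 3)
total = 9 + 5 + 6 + 6 + 3 = 29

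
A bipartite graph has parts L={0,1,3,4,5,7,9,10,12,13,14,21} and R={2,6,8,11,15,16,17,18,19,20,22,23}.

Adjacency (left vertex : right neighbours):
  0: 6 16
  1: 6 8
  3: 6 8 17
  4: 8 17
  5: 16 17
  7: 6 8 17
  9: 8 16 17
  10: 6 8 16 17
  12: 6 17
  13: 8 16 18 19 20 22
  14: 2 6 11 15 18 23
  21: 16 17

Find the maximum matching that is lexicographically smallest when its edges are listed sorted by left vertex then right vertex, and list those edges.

Lex-smallest maximum matching: {(0,6), (1,8), (3,17), (5,16), (13,18), (14,2)}

|M| = 6 (so the lex-smallest maximum matching has 6 edges)
process left vertices in ascending order; for each, take the smallest-labelled available neighbour that still permits 6 edges overall, or leave it unmatched if none does
lex-smallest matching: {0-6, 1-8, 3-17, 5-16, 13-18, 14-2}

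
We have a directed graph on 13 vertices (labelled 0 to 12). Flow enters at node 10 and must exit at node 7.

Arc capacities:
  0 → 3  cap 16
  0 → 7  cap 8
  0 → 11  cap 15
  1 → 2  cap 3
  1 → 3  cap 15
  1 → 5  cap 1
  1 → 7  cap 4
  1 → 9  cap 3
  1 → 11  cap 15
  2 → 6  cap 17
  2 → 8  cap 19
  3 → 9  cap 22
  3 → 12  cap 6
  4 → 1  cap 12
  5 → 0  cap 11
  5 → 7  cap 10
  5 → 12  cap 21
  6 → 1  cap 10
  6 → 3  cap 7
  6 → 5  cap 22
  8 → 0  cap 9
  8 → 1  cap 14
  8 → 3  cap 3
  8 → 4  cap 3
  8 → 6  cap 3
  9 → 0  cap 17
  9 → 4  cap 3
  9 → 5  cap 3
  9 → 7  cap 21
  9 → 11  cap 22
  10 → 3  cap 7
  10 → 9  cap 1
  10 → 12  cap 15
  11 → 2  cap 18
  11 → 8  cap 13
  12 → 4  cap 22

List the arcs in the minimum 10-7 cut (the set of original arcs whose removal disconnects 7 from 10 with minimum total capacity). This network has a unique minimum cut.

augment #1: 10→9→7 push 1
augment #2: 10→3→9→7 push 7
augment #3: 10→12→4→1→7 push 4
augment #4: 10→12→4→1→5→7 push 1
augment #5: 10→12→4→1→9→7 push 3
augment #6: 10→12→4→1→3→9→7 push 4
max flow = 20; residual-reachable set from 10 gives S-side
cut edges (S→T): {(4,1), (10,3), (10,9)} total cap 20

Min-cut arcs: {(4,1), (10,3), (10,9)} (total capacity 20)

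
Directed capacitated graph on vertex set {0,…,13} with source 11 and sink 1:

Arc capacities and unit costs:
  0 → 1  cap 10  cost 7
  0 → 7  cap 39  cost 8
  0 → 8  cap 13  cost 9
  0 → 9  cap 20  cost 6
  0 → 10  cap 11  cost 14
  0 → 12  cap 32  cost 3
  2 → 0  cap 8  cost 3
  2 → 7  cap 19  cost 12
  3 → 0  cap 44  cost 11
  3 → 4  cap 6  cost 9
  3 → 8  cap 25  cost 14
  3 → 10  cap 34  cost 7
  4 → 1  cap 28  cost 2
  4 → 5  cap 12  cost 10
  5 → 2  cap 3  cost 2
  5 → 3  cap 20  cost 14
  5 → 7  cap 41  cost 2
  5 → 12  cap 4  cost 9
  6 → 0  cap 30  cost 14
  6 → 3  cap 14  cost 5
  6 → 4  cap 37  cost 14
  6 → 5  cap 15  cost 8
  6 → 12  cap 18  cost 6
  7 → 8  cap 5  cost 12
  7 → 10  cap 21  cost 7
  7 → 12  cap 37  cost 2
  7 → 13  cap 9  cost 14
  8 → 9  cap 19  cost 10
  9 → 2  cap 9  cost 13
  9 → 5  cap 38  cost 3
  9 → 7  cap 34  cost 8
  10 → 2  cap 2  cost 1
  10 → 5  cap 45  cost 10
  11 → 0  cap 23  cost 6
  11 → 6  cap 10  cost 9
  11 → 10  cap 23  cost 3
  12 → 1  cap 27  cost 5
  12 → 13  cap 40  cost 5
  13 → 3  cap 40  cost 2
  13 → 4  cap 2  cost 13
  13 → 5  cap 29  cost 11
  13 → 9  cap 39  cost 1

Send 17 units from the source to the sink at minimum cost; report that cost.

shortest-cost path #1: 11→0→1 push 10 @ unit cost 13 (adds 130)
shortest-cost path #2: 11→0→12→1 push 7 @ unit cost 14 (adds 98)
total cost = 228

Minimum cost for 17 units: 228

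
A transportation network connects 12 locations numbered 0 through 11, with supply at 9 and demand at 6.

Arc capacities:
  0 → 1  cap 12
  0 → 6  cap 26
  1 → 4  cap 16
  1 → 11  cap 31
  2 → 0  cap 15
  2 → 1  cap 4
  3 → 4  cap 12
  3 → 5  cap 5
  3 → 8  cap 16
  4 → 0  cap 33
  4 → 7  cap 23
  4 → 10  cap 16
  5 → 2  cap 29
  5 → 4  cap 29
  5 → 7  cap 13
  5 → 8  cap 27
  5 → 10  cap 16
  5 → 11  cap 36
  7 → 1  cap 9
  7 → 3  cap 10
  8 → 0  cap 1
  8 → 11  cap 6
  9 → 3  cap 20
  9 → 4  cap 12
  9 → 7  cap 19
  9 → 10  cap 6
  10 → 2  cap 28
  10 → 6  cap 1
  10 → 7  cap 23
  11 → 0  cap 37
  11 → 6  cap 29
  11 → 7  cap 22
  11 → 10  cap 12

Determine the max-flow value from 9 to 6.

augment #1: 9→10→6 bottleneck 1, total now 1
augment #2: 9→4→0→6 bottleneck 12, total now 13
augment #3: 9→3→4→0→6 bottleneck 12, total now 25
augment #4: 9→3→5→11→6 bottleneck 5, total now 30
augment #5: 9→3→8→0→6 bottleneck 1, total now 31
augment #6: 9→3→8→11→6 bottleneck 2, total now 33
augment #7: 9→7→1→11→6 bottleneck 9, total now 42
augment #8: 9→10→2→0→6 bottleneck 1, total now 43
augment #9: 9→7→3→8→11→6 bottleneck 4, total now 47
augment #10: 9→10→2→1→11→6 bottleneck 4, total now 51

Maximum flow value: 51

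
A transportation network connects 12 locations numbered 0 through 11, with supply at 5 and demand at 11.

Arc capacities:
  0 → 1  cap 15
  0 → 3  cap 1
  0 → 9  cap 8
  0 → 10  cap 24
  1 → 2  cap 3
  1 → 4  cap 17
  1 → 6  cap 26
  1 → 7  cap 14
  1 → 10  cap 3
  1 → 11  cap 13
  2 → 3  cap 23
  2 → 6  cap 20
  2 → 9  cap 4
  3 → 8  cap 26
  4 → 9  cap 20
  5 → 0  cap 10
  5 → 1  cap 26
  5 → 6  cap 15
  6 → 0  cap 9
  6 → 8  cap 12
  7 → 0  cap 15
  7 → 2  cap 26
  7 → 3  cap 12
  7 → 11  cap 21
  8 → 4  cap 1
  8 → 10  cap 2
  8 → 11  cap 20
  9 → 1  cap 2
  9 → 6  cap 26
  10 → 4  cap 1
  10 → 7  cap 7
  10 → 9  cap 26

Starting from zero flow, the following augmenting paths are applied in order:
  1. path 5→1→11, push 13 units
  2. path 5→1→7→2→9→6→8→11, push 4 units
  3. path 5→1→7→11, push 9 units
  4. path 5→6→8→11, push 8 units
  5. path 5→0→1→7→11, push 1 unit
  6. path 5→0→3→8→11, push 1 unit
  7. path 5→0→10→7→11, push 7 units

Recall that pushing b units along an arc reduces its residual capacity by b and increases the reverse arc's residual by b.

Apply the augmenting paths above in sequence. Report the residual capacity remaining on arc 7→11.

Residual capacity of (7,11): 4

after path 1 (5→1→11, push 13): res(7,11)=21
after path 2 (5→1→7→2→9→6→8→11, push 4): res(7,11)=21
after path 3 (5→1→7→11, push 9): res(7,11)=12
after path 4 (5→6→8→11, push 8): res(7,11)=12
after path 5 (5→0→1→7→11, push 1): res(7,11)=11
after path 6 (5→0→3→8→11, push 1): res(7,11)=11
after path 7 (5→0→10→7→11, push 7): res(7,11)=4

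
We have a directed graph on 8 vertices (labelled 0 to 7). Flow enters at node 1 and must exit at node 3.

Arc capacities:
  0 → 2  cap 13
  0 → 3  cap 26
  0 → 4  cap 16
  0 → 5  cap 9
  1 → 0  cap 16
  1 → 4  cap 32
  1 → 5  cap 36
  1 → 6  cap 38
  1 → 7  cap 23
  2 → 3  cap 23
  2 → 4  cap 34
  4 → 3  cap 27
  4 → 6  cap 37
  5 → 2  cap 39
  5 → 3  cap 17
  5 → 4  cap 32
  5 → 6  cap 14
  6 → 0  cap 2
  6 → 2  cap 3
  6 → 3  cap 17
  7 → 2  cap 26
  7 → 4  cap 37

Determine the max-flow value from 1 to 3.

augment #1: 1→0→3 bottleneck 16, total now 16
augment #2: 1→4→3 bottleneck 27, total now 43
augment #3: 1→5→3 bottleneck 17, total now 60
augment #4: 1→6→3 bottleneck 17, total now 77
augment #5: 1→5→2→3 bottleneck 19, total now 96
augment #6: 1→6→0→3 bottleneck 2, total now 98
augment #7: 1→6→2→3 bottleneck 3, total now 101
augment #8: 1→7→2→3 bottleneck 1, total now 102

Maximum flow value: 102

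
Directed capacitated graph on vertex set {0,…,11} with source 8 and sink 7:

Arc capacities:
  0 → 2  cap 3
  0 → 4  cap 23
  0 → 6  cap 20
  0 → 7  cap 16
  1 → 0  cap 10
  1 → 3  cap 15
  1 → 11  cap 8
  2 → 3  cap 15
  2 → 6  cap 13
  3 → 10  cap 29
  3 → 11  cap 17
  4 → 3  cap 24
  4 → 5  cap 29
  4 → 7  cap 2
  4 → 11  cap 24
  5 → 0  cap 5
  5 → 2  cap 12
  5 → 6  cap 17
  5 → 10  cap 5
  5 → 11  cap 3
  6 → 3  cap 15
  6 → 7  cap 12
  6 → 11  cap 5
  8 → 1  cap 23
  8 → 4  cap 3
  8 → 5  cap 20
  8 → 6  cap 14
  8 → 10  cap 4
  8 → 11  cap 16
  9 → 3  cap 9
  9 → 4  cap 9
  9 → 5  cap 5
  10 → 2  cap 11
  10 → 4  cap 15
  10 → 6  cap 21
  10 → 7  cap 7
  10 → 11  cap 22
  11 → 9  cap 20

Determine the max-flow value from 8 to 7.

augment #1: 8→4→7 bottleneck 2, total now 2
augment #2: 8→6→7 bottleneck 12, total now 14
augment #3: 8→10→7 bottleneck 4, total now 18
augment #4: 8→1→0→7 bottleneck 10, total now 28
augment #5: 8→5→0→7 bottleneck 5, total now 33
augment #6: 8→5→10→7 bottleneck 3, total now 36

Maximum flow value: 36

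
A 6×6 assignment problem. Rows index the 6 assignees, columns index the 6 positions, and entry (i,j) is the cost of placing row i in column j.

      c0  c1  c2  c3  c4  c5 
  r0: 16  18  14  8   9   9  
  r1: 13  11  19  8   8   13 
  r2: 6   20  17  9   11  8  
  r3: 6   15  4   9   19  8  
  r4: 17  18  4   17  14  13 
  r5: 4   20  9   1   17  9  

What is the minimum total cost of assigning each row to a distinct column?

Minimum assignment cost: 39

one of 2 optimal assignments: row0→col4 (cost 9), row1→col1 (cost 11), row2→col0 (cost 6), row3→col5 (cost 8), row4→col2 (cost 4), row5→col3 (cost 1)
total = 9 + 11 + 6 + 8 + 4 + 1 = 39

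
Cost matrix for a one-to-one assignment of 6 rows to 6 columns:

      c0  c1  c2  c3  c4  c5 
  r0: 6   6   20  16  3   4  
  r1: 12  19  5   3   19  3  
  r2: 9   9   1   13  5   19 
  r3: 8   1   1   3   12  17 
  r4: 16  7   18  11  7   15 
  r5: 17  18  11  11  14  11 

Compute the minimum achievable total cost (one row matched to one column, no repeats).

one of 2 optimal assignments: row0→col0 (cost 6), row1→col3 (cost 3), row2→col2 (cost 1), row3→col1 (cost 1), row4→col4 (cost 7), row5→col5 (cost 11)
total = 6 + 3 + 1 + 1 + 7 + 11 = 29

Minimum assignment cost: 29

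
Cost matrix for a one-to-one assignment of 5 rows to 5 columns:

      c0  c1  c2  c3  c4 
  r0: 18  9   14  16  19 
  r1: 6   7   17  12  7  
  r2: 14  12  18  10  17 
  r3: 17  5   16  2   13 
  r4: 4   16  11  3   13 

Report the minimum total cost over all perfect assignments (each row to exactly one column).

optimal assignment: row0→col2 (cost 14), row1→col4 (cost 7), row2→col1 (cost 12), row3→col3 (cost 2), row4→col0 (cost 4)
total = 14 + 7 + 12 + 2 + 4 = 39

Minimum assignment cost: 39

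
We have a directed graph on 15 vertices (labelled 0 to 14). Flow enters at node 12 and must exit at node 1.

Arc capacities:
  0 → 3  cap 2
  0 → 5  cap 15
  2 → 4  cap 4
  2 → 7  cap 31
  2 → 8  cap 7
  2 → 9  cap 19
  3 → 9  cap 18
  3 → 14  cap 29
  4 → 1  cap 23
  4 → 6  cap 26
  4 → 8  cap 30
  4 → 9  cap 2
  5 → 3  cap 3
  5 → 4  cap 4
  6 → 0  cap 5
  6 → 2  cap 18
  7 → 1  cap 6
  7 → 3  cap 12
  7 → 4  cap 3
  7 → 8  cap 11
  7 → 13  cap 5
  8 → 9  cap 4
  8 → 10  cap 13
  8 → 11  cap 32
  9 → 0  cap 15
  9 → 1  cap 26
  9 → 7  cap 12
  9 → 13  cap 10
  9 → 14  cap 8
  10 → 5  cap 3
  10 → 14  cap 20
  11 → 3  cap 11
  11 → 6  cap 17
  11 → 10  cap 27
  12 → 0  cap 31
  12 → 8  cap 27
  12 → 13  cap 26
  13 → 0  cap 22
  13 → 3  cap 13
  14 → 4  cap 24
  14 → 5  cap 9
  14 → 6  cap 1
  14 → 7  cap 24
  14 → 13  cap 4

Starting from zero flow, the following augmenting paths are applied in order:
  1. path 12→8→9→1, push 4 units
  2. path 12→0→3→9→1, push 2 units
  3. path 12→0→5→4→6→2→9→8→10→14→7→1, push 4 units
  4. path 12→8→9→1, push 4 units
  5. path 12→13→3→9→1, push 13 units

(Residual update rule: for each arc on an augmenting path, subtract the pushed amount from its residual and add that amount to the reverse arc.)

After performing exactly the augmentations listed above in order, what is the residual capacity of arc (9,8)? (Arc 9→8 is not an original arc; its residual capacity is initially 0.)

after path 1 (12→8→9→1, push 4): res(9,8)=4
after path 2 (12→0→3→9→1, push 2): res(9,8)=4
after path 3 (12→0→5→4→6→2→9→8→10→14→7→1, push 4): res(9,8)=0
after path 4 (12→8→9→1, push 4): res(9,8)=4
after path 5 (12→13→3→9→1, push 13): res(9,8)=4

Residual capacity of (9,8): 4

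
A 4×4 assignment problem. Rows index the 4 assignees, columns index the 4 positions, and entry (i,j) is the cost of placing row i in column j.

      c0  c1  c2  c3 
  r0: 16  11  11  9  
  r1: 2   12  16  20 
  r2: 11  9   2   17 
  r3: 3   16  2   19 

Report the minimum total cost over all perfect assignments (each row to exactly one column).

Minimum assignment cost: 22

optimal assignment: row0→col3 (cost 9), row1→col0 (cost 2), row2→col1 (cost 9), row3→col2 (cost 2)
total = 9 + 2 + 9 + 2 = 22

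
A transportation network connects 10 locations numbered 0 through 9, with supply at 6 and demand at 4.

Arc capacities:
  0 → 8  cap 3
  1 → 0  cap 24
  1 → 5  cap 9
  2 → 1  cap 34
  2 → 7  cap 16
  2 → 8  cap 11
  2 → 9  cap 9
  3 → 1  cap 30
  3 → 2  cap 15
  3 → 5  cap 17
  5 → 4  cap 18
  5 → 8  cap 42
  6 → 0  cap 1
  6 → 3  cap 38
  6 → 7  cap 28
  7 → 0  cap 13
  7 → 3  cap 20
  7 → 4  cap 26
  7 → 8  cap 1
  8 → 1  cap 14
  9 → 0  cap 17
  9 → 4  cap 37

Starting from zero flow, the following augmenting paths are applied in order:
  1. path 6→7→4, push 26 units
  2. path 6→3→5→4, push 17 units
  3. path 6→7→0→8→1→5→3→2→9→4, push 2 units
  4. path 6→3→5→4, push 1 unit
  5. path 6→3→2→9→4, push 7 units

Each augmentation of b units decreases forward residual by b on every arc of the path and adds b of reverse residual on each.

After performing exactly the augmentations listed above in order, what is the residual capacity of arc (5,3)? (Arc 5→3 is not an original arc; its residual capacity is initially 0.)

Residual capacity of (5,3): 16

after path 1 (6→7→4, push 26): res(5,3)=0
after path 2 (6→3→5→4, push 17): res(5,3)=17
after path 3 (6→7→0→8→1→5→3→2→9→4, push 2): res(5,3)=15
after path 4 (6→3→5→4, push 1): res(5,3)=16
after path 5 (6→3→2→9→4, push 7): res(5,3)=16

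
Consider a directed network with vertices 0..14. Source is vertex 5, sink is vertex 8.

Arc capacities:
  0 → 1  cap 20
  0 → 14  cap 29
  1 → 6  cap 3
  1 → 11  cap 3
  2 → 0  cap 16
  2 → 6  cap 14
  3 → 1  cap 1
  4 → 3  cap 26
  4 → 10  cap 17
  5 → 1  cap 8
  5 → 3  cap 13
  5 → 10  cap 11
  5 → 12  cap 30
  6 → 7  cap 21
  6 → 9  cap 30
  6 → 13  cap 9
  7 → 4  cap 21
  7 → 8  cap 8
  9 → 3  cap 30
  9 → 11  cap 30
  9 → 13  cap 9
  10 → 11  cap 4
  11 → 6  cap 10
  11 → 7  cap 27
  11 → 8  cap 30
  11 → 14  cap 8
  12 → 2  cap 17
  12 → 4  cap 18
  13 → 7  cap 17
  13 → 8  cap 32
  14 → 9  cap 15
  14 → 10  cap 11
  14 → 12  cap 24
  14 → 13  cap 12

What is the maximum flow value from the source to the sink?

augment #1: 5→1→11→8 bottleneck 3, total now 3
augment #2: 5→10→11→8 bottleneck 4, total now 7
augment #3: 5→1→6→7→8 bottleneck 3, total now 10
augment #4: 5→12→2→6→7→8 bottleneck 5, total now 15
augment #5: 5→12→2→6→13→8 bottleneck 9, total now 24
augment #6: 5→12→2→0→14→13→8 bottleneck 3, total now 27

Maximum flow value: 27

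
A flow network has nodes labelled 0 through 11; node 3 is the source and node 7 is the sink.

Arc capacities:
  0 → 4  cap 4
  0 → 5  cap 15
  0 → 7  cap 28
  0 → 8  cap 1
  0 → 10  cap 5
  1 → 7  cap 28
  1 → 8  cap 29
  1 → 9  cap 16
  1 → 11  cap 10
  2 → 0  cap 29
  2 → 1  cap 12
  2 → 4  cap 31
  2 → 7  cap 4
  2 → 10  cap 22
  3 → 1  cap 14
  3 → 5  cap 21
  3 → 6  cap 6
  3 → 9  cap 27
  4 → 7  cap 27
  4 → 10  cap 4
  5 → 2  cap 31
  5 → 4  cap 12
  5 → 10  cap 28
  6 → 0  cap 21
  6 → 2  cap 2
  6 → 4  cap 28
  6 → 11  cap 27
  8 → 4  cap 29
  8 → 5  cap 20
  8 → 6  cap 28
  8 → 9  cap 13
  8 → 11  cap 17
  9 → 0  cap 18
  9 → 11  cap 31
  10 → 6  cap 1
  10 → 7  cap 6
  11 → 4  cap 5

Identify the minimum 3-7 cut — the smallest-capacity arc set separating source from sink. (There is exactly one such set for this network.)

augment #1: 3→1→7 push 14
augment #2: 3→5→2→7 push 4
augment #3: 3→5→4→7 push 12
augment #4: 3→5→10→7 push 5
augment #5: 3→6→0→7 push 6
augment #6: 3→9→0→7 push 18
augment #7: 3→9→11→4→7 push 5
max flow = 64; residual-reachable set from 3 gives S-side
cut edges (S→T): {(3,1), (3,5), (3,6), (9,0), (11,4)} total cap 64

Min-cut arcs: {(3,1), (3,5), (3,6), (9,0), (11,4)} (total capacity 64)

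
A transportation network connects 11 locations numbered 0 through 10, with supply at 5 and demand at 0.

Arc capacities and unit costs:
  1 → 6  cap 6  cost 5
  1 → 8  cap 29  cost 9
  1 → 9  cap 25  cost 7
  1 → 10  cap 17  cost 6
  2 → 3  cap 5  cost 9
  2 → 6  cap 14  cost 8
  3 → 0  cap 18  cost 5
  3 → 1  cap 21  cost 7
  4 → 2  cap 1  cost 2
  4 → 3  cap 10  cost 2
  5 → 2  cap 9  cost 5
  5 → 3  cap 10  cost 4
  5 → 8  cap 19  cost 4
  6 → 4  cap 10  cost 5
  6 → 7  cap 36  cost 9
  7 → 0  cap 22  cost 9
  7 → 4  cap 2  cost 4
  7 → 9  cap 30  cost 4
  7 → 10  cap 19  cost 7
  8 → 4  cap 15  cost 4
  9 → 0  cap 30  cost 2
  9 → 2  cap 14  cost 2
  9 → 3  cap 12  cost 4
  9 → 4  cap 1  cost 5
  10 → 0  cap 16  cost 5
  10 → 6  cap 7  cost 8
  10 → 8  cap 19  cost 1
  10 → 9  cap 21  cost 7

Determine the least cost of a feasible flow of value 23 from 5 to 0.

Minimum cost for 23 units: 346

shortest-cost path #1: 5→3→0 push 10 @ unit cost 9 (adds 90)
shortest-cost path #2: 5→8→4→3→0 push 8 @ unit cost 15 (adds 120)
shortest-cost path #3: 5→8→4→3→1→9→0 push 2 @ unit cost 26 (adds 52)
shortest-cost path #4: 5→2→6→7→9→0 push 3 @ unit cost 28 (adds 84)
total cost = 346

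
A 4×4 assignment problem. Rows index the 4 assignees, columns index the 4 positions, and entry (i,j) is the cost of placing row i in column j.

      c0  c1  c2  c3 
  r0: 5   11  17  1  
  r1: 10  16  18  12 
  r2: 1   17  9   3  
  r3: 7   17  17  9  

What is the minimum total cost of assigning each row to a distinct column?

Minimum assignment cost: 33

optimal assignment: row0→col3 (cost 1), row1→col1 (cost 16), row2→col2 (cost 9), row3→col0 (cost 7)
total = 1 + 16 + 9 + 7 = 33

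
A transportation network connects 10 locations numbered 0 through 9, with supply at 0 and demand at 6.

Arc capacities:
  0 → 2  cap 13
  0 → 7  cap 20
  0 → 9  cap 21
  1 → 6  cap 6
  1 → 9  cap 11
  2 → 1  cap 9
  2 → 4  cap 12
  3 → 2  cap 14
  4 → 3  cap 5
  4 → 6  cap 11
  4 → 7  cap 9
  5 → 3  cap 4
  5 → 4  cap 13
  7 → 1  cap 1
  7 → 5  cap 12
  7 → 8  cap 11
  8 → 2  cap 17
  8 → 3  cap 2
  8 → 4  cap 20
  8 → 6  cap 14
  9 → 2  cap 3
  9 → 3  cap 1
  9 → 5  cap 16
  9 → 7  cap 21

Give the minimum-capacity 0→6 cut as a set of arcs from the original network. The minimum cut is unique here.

augment #1: 0→2→1→6 push 6
augment #2: 0→2→4→6 push 7
augment #3: 0→7→8→6 push 11
augment #4: 0→7→5→4→6 push 4
max flow = 28; residual-reachable set from 0 gives S-side
cut edges (S→T): {(1,6), (4,6), (7,8)} total cap 28

Min-cut arcs: {(1,6), (4,6), (7,8)} (total capacity 28)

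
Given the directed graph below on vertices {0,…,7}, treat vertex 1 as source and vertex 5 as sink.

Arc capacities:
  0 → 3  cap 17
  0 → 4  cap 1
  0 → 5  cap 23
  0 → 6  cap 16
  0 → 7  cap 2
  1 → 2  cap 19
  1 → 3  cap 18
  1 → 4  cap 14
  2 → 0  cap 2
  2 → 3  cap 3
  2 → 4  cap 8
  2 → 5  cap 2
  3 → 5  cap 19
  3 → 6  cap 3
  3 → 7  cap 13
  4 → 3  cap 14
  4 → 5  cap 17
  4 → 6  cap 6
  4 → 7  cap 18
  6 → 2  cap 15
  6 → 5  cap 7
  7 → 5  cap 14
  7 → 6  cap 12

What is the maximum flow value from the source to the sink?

Maximum flow value: 47

augment #1: 1→2→5 bottleneck 2, total now 2
augment #2: 1→3→5 bottleneck 18, total now 20
augment #3: 1→4→5 bottleneck 14, total now 34
augment #4: 1→2→0→5 bottleneck 2, total now 36
augment #5: 1→2→3→5 bottleneck 1, total now 37
augment #6: 1→2→4→5 bottleneck 3, total now 40
augment #7: 1→2→3→6→5 bottleneck 2, total now 42
augment #8: 1→2→4→6→5 bottleneck 5, total now 47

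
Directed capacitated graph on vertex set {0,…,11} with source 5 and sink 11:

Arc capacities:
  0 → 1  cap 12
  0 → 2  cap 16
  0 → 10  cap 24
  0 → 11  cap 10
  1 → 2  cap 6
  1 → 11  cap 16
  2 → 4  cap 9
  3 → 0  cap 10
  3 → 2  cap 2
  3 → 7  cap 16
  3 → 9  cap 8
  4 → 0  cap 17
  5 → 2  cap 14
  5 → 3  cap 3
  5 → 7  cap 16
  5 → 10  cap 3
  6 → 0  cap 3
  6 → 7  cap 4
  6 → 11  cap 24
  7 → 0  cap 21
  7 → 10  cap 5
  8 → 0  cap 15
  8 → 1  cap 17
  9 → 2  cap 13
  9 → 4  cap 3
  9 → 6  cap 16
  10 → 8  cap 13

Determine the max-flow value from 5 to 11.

augment #1: 5→3→0→11 bottleneck 3, total now 3
augment #2: 5→7→0→11 bottleneck 7, total now 10
augment #3: 5→7→0→1→11 bottleneck 9, total now 19
augment #4: 5→10→8→1→11 bottleneck 3, total now 22
augment #5: 5→2→4→0→1→11 bottleneck 3, total now 25
augment #6: 5→2→4→0→3→9→6→11 bottleneck 3, total now 28
augment #7: 5→2→4→0→10→8→1→11 bottleneck 1, total now 29

Maximum flow value: 29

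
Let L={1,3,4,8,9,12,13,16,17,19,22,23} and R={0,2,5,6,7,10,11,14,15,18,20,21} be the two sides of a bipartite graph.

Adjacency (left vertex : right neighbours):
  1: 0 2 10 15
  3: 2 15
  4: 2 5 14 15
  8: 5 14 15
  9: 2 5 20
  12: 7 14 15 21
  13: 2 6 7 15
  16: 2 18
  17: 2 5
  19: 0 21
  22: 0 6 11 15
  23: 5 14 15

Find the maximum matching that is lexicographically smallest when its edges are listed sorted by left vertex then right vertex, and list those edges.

|M| = 11 (so the lex-smallest maximum matching has 11 edges)
process left vertices in ascending order; for each, take the smallest-labelled available neighbour that still permits 11 edges overall, or leave it unmatched if none does
lex-smallest matching: {1-0, 3-2, 4-5, 8-14, 9-20, 12-7, 13-6, 16-18, 19-21, 22-11, 23-15}

Lex-smallest maximum matching: {(1,0), (3,2), (4,5), (8,14), (9,20), (12,7), (13,6), (16,18), (19,21), (22,11), (23,15)}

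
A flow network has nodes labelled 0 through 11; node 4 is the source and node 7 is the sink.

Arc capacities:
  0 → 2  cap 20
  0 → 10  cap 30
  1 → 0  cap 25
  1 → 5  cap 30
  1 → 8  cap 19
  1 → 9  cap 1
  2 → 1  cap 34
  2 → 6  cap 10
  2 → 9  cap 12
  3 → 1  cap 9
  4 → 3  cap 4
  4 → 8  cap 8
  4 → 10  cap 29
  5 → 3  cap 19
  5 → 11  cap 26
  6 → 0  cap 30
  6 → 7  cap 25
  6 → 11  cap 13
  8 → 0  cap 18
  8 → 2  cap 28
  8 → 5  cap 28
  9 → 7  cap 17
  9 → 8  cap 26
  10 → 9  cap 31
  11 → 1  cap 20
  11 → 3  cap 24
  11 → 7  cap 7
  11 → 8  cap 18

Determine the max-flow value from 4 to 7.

Maximum flow value: 34

augment #1: 4→10→9→7 bottleneck 17, total now 17
augment #2: 4→8→2→6→7 bottleneck 8, total now 25
augment #3: 4→3→1→5→11→7 bottleneck 4, total now 29
augment #4: 4→10→9→8→2→6→7 bottleneck 2, total now 31
augment #5: 4→10→9→8→5→11→7 bottleneck 3, total now 34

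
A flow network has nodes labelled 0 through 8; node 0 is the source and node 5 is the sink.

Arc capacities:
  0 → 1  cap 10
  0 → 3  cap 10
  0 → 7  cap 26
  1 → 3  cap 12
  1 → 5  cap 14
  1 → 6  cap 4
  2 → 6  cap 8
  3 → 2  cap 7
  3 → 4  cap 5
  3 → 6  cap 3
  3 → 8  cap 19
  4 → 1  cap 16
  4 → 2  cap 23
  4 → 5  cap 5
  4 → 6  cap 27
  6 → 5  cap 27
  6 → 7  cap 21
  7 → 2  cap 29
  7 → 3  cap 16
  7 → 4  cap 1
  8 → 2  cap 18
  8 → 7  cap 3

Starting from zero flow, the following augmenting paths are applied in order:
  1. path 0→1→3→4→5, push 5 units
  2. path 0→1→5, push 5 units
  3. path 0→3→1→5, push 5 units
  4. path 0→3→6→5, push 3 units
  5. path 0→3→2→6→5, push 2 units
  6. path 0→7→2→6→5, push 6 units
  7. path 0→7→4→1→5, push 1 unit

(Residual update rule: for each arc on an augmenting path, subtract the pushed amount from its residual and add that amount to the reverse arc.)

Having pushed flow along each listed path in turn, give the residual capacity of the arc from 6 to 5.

after path 1 (0→1→3→4→5, push 5): res(6,5)=27
after path 2 (0→1→5, push 5): res(6,5)=27
after path 3 (0→3→1→5, push 5): res(6,5)=27
after path 4 (0→3→6→5, push 3): res(6,5)=24
after path 5 (0→3→2→6→5, push 2): res(6,5)=22
after path 6 (0→7→2→6→5, push 6): res(6,5)=16
after path 7 (0→7→4→1→5, push 1): res(6,5)=16

Residual capacity of (6,5): 16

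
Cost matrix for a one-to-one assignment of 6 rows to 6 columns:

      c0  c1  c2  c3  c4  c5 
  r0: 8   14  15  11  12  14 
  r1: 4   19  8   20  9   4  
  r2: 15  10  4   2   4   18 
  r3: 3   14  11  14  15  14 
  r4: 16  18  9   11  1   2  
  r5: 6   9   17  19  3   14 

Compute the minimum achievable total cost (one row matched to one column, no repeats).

one of 2 optimal assignments: row0→col1 (cost 14), row1→col2 (cost 8), row2→col3 (cost 2), row3→col0 (cost 3), row4→col5 (cost 2), row5→col4 (cost 3)
total = 14 + 8 + 2 + 3 + 2 + 3 = 32

Minimum assignment cost: 32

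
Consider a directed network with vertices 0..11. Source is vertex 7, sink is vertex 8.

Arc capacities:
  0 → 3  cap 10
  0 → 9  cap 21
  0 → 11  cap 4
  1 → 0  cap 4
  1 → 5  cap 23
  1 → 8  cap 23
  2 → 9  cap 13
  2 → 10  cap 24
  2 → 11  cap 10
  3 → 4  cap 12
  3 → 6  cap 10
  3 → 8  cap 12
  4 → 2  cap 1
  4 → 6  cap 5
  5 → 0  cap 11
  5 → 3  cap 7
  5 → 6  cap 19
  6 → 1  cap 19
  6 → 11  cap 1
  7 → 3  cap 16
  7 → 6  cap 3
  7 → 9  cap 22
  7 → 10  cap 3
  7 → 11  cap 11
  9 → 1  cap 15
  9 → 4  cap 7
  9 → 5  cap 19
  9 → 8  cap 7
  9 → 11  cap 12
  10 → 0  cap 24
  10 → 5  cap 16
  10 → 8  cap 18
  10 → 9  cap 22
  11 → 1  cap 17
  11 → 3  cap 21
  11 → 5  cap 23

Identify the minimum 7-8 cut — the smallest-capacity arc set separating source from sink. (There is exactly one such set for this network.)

Min-cut arcs: {(1,8), (3,8), (4,2), (7,10), (9,8)} (total capacity 46)

augment #1: 7→3→8 push 12
augment #2: 7→9→8 push 7
augment #3: 7→10→8 push 3
augment #4: 7→6→1→8 push 3
augment #5: 7→9→1→8 push 15
augment #6: 7→11→1→8 push 5
augment #7: 7→3→4→2→10→8 push 1
max flow = 46; residual-reachable set from 7 gives S-side
cut edges (S→T): {(1,8), (3,8), (4,2), (7,10), (9,8)} total cap 46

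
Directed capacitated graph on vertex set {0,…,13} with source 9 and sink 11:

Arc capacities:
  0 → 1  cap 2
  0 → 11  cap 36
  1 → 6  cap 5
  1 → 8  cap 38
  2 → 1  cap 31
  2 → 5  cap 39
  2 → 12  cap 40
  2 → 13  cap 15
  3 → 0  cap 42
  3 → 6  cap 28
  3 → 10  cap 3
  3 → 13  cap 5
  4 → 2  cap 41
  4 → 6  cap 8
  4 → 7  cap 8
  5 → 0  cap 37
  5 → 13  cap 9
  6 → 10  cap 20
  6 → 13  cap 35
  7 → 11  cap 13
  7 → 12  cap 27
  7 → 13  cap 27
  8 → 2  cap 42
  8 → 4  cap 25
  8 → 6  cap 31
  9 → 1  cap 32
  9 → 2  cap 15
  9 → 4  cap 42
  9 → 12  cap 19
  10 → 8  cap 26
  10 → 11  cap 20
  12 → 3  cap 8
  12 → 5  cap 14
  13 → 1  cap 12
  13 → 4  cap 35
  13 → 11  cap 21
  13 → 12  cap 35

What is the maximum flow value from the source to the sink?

augment #1: 9→2→13→11 bottleneck 15, total now 15
augment #2: 9→4→7→11 bottleneck 8, total now 23
augment #3: 9→1→6→10→11 bottleneck 5, total now 28
augment #4: 9→4→6→10→11 bottleneck 8, total now 36
augment #5: 9→12→3→0→11 bottleneck 8, total now 44
augment #6: 9→12→5→0→11 bottleneck 11, total now 55
augment #7: 9→1→8→6→10→11 bottleneck 7, total now 62
augment #8: 9→1→8→6→13→11 bottleneck 6, total now 68
augment #9: 9→4→2→5→0→11 bottleneck 17, total now 85

Maximum flow value: 85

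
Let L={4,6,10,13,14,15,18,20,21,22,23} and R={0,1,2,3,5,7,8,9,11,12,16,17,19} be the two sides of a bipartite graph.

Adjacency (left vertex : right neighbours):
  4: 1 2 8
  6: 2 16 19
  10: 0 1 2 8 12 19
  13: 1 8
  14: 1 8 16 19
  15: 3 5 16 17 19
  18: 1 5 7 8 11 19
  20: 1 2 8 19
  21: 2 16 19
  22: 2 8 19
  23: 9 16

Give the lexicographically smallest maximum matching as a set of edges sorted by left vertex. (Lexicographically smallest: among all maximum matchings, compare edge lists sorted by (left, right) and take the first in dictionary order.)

Lex-smallest maximum matching: {(4,1), (6,2), (10,0), (13,8), (14,16), (15,3), (18,5), (20,19), (23,9)}

|M| = 9 (so the lex-smallest maximum matching has 9 edges)
process left vertices in ascending order; for each, take the smallest-labelled available neighbour that still permits 9 edges overall, or leave it unmatched if none does
lex-smallest matching: {4-1, 6-2, 10-0, 13-8, 14-16, 15-3, 18-5, 20-19, 23-9}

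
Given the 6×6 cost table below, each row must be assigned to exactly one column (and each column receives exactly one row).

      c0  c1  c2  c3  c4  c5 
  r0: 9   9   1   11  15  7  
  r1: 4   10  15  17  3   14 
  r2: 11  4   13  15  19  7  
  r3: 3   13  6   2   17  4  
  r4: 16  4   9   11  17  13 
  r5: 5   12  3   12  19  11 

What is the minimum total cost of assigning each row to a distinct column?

Minimum assignment cost: 22

optimal assignment: row0→col2 (cost 1), row1→col4 (cost 3), row2→col5 (cost 7), row3→col3 (cost 2), row4→col1 (cost 4), row5→col0 (cost 5)
total = 1 + 3 + 7 + 2 + 4 + 5 = 22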